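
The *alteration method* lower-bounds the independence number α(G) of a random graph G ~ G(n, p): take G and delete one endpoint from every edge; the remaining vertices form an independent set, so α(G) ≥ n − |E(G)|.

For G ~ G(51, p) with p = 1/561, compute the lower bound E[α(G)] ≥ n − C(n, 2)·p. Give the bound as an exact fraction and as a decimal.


E[|E(G)|] = C(51, 2)·p = 1275 · (1/561) = 25/11.
E[α(G)] ≥ n − E[|E(G)|] = 51 − 25/11 = 536/11.
Numerically: ≈ 48.727273.
(This is only a lower bound; the true E[α(G)] may be larger.)

E[α(G)] ≥ 536/11 ≈ 48.727273.


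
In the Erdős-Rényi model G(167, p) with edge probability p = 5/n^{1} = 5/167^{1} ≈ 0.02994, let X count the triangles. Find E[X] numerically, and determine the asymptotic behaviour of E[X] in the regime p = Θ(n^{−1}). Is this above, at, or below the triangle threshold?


Number of potential triangles: C(167, 3) = 762355.
Each occurs with probability p³ ≈ (0.02994)³ ≈ 2.683865e-05.
By linearity: E[X] = C(167, 3)·p³ ≈ 762355 · 2.683865e-05 ≈ 20.4606.
Here α = 1, so p = 5/n is exactly at the triangle threshold p ~ 1/n. Asymptotically E[X] → c³/6 = 5³/6 = 125/6 ≈ 20.8333, a bounded constant. In this regime the triangle count is asymptotically Poisson(c³/6).

E[X] ≈ 20.4606; in regime p = Θ(1/n^{1}) E[X] stays bounded (at the triangle threshold p ~ 1/n).


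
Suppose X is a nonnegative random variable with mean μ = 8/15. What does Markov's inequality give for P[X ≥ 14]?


μ = E[X] = 8/15, a = 14.
Markov: P[X ≥ 14] ≤ μ/a = (8/15)/14 = 4/105.
Numerically: ≈ 0.0381.
(Since a = 14 > μ = 0.5333, the bound 4/105 is < 1 and informative.)

P[X ≥ 14] ≤ 4/105 ≈ 0.0381.


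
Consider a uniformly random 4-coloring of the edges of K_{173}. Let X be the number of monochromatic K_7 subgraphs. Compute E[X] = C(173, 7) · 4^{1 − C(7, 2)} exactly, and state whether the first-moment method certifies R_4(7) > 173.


E[X] = C(173, 7) · 4^{1 − 21} = 813769676772 · 4^{−20} = 813769676772/1099511627776.
As a reduced fraction: E[X] = 203442419193/274877906944 ≈ 0.74012.
Is E[X] < 1? YES.
Since E[X] < 1, there exists a 4-coloring of K_{173} with no monochromatic K_7; hence R_4(7) > 173.

E[X] = 203442419193/274877906944 ≈ 0.74012; E[X] < 1, so R_4(7) > 173.


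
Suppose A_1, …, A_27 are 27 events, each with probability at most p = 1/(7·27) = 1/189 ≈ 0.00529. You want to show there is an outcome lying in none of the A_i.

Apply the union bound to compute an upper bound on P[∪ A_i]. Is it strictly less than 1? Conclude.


Union bound: P[∪_{i=1}^{27} A_i] ≤ Σ_i P[A_i] ≤ 27·p = 27·(1/189) = 1/7.
Numerically: 1/7 ≈ 0.14286.
Is 1/7 < 1? YES.
Since P[∪ A_i] ≤ 1/7 < 1, the complement has P[∩ A_i^c] ≥ 1 − 1/7 = 6/7 > 0, so some outcome avoids every A_i.

27·p = 1/7 ≈ 0.14286; existence CERTIFIED by the union bound.


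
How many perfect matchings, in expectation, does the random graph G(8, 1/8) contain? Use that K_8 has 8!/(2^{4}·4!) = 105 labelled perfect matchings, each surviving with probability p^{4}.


K_8 has 8!/(2^{4}·4!) = 105 labelled perfect matchings.
For each such perfect matching H, let X_H = 1 if all 4 edges of H are present in G. Then P[X_H = 1] = p^{4} = (1/8)^{4} = 1/4096.
By linearity: E[X] = Σ_H E[X_H] = 105 · p^{4} = 105 · 1/4096 = 105/4096.
Numerically: E[X] ≈ 0.0256.

E[X] = 105 · (1/8)^{4} = 105/4096 ≈ 0.0256.


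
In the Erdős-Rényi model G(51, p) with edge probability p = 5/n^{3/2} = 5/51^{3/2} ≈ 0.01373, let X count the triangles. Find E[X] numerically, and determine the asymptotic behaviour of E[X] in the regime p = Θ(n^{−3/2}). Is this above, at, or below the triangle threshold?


Number of potential triangles: C(51, 3) = 20825.
Each occurs with probability p³ ≈ (0.01373)³ ≈ 2.587285e-06.
By linearity: E[X] = C(51, 3)·p³ ≈ 20825 · 2.587285e-06 ≈ 0.0539.
Since α = 3/2 > 1, p = c/n^{3/2} = o(1/n) is below the triangle threshold p ~ 1/n. Asymptotically E[X] ~ (c³/6)·n^{3(1−α)} = (5³/6)·n^{-1.5} → 0, so by Markov's inequality G has no triangles w.h.p.

E[X] ≈ 0.0539; in regime p = Θ(1/n^{3/2}) E[X] tends to 0 (below the triangle threshold p ~ 1/n).


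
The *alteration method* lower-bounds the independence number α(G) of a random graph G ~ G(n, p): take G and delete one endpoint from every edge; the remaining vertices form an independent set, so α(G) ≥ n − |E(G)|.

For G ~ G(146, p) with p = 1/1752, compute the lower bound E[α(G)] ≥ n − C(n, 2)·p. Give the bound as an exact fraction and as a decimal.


E[|E(G)|] = C(146, 2)·p = 10585 · (1/1752) = 145/24.
E[α(G)] ≥ n − E[|E(G)|] = 146 − 145/24 = 3359/24.
Numerically: ≈ 139.9583.
(This is only a lower bound; the true E[α(G)] may be larger.)

E[α(G)] ≥ 3359/24 ≈ 139.9583.


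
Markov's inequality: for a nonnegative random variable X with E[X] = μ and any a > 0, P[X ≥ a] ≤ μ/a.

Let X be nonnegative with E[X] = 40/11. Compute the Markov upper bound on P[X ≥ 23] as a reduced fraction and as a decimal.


μ = E[X] = 40/11, a = 23.
Markov: P[X ≥ 23] ≤ μ/a = (40/11)/23 = 40/253.
Numerically: ≈ 0.158103.
(Since a = 23 > μ = 3.636364, the bound 40/253 is < 1 and informative.)

P[X ≥ 23] ≤ 40/253 ≈ 0.158103.


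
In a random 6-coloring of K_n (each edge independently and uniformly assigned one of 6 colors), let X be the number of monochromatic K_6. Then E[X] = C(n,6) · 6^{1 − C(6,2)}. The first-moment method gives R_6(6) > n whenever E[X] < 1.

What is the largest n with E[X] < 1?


We need C(n, 6) · 6^{1 − 15} < 1, i.e. C(n, 6) < 6^{15 − 1} = 78364164096.
Check values of n near the boundary:
  n = 193: C(193, 6) = 66364016544; 66364016544 < 78364164096? YES
  n = 194: C(194, 6) = 68482017072; 68482017072 < 78364164096? YES
  n = 195: C(195, 6) = 70656049360; 70656049360 < 78364164096? YES
  n = 196: C(196, 6) = 72887293024; 72887293024 < 78364164096? YES
  n = 197: C(197, 6) = 75176946208; 75176946208 < 78364164096? YES
  n = 198: C(198, 6) = 77526225777; 77526225777 < 78364164096? YES
  n = 199: C(199, 6) = 79936367511; 79936367511 < 78364164096? NO
The largest n with C(n, 6) < 78364164096 is n = 198 (where E[X] = 25842075259/26121388032 ≈ 0.989307). Hence R_6(6) > 198, i.e. R_6(6) ≥ 199.

Largest n = 198; hence R_6(6) > 198.


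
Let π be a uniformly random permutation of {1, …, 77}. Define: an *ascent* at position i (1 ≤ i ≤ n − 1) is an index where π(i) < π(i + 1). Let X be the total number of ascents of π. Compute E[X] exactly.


Write X = Σ X_I over i = 1, …, 76, with X_I the indicator of one ascent.
There are 76 indicators.
For each fixed i, the pair (π(i), π(i+1)) is a uniformly random ordered pair of distinct values from {1, …, 77}; by symmetry P[π(i) < π(i+1)] = 1/2.
By linearity: E[X] = 76 · (1/2) = (77 − 1) · (1/2) = 38 ≈ 38.000.

E[X] = 38 = 38.000.


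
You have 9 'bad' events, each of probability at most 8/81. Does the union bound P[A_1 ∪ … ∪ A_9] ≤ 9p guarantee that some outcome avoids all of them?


Union bound: P[∪_{i=1}^{9} A_i] ≤ Σ_i P[A_i] ≤ 9·p = 9·(8/81) = 8/9.
Numerically: 8/9 ≈ 0.88889.
Is 8/9 < 1? YES.
Since P[∪ A_i] ≤ 8/9 < 1, the complement has P[∩ A_i^c] ≥ 1 − 8/9 = 1/9 > 0, so some outcome avoids every A_i.

9·p = 8/9 ≈ 0.88889; existence CERTIFIED by the union bound.


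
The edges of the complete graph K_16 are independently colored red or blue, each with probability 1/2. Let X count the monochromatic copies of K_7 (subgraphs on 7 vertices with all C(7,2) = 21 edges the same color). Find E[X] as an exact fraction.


Let X = Σ_S X_S over the C(16, 7) = 11440 subsets S of size 7, where X_S = 1 if the K_7 on S is monochromatic.
For a fixed S, the K_7 on S has C(7, 2) = 21 edges. P[all 21 edges red] = (1/2)^21, and likewise for blue, so P[monochromatic] = 2·(1/2)^21 = 2^{1 − 21} = 1/1048576.
By linearity of expectation: E[X] = C(16, 7) · 2^{1 − 21} = 11440 · 1/1048576 = 715/65536.
Numerically: E[X] ≈ 0.011.

E[X] = C(16,7)·2^(1−C(7,2)) = 715/65536 ≈ 0.011.


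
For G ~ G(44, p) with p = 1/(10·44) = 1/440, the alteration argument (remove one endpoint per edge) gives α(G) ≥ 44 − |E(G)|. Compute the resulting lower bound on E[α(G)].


E[|E(G)|] = C(44, 2)·p = 946 · (1/440) = 43/20.
E[α(G)] ≥ n − E[|E(G)|] = 44 − 43/20 = 837/20.
Numerically: ≈ 41.8500.
(This is only a lower bound; the true E[α(G)] may be larger.)

E[α(G)] ≥ 837/20 ≈ 41.8500.


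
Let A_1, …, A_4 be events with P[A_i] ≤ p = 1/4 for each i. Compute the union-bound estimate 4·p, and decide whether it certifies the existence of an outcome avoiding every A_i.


Union bound: P[∪_{i=1}^{4} A_i] ≤ Σ_i P[A_i] ≤ 4·p = 4·(1/4) = 1.
Numerically: 1 ≈ 1.000.
Is 1 < 1? NO.
Since the bound 1 is ≥ 1, the union bound is uninformative here; it does NOT by itself certify existence.

4·p = 1 ≈ 1.000; existence NOT certified by the union bound.


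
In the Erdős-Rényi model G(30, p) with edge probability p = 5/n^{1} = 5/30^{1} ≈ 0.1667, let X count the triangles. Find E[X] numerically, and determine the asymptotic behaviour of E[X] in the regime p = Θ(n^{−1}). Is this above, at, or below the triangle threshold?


Number of potential triangles: C(30, 3) = 4060.
Each occurs with probability p³ ≈ (0.1667)³ ≈ 4.629630e-03.
By linearity: E[X] = C(30, 3)·p³ ≈ 4060 · 4.629630e-03 ≈ 18.7963.
Here α = 1, so p = 5/n is exactly at the triangle threshold p ~ 1/n. Asymptotically E[X] → c³/6 = 5³/6 = 125/6 ≈ 20.8333, a bounded constant. In this regime the triangle count is asymptotically Poisson(c³/6).

E[X] ≈ 18.7963; in regime p = Θ(1/n^{1}) E[X] stays bounded (at the triangle threshold p ~ 1/n).


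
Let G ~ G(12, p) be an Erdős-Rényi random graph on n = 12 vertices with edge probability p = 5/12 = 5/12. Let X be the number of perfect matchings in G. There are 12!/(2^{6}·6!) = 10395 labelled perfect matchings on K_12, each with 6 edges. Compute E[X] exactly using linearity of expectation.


K_12 has 12!/(2^{6}·6!) = 10395 labelled perfect matchings.
For each such perfect matching H, let X_H = 1 if all 6 edges of H are present in G. Then P[X_H = 1] = p^{6} = (5/12)^{6} = 15625/2985984.
By linearity of expectation: E[X] = Σ_H E[X_H] = 10395 · p^{6} = 10395 · 15625/2985984 = 6015625/110592.
Numerically: E[X] ≈ 54.4.

E[X] = 10395 · (5/12)^{6} = 6015625/110592 ≈ 54.4.


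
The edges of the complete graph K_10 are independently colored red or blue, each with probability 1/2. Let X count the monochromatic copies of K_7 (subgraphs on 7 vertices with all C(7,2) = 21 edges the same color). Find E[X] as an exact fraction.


Let X = Σ_S X_S over the C(10, 7) = 120 subsets S of size 7, where X_S = 1 if the K_7 on S is monochromatic.
For a fixed S, the K_7 on S has C(7, 2) = 21 edges. P[all 21 edges red] = (1/2)^21, and likewise for blue, so P[monochromatic] = 2·(1/2)^21 = 2^{1 − 21} = 1/1048576.
By linearity: E[X] = C(10, 7) · 2^{1 − 21} = 120 · 1/1048576 = 15/131072.
Numerically: E[X] ≈ 0.000.

E[X] = C(10,7)·2^(1−C(7,2)) = 15/131072 ≈ 0.000.


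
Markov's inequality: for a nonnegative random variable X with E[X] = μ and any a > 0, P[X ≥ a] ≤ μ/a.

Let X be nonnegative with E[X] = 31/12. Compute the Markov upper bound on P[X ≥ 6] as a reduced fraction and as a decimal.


μ = E[X] = 31/12, a = 6.
Markov: P[X ≥ 6] ≤ μ/a = (31/12)/6 = 31/72.
Numerically: ≈ 0.43056.
(Since a = 6 > μ = 2.58333, the bound 31/72 is < 1 and informative.)

P[X ≥ 6] ≤ 31/72 ≈ 0.43056.


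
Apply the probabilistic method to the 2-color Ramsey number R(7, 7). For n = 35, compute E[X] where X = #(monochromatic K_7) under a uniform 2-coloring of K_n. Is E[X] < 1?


E[X] = C(35, 7) · 2^{1 − 21} = 6724520 · 2^{−20} = 6724520/1048576.
As a reduced fraction: E[X] = 840565/131072 ≈ 6.4130.
Is E[X] < 1? NO.
Since E[X] ≥ 1, the first-moment bound is inconclusive at n = 35; it does NOT by itself certify R(7, 7) > 35.

E[X] = 840565/131072 ≈ 6.4130; E[X] ≥ 1; first-moment method inconclusive here.


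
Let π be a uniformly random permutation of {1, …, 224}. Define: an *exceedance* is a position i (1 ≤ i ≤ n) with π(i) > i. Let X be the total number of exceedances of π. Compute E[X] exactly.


Write X = Σ_{i=1}^{224} X_i, where X_i = 1_{π(i) > i}.
For each fixed i, π(i) is uniform over {1, …, 224} (marginal of a uniform permutation), so P[π(i) > i] = (n − i)/n. Summing: Σ_{i=1}^{224} (n − i)/n = (0 + 1 + … + 223)/224 = 224(224 − 1)/(2·224) = (224 − 1)/2.
Hence E[X] = Σ_{i=1}^{224} (224 − i)/224 = 223/2 ≈ 111.500.

E[X] = 223/2 = 111.500.


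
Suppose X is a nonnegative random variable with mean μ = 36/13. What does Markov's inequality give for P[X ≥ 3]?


μ = E[X] = 36/13, a = 3.
Markov: P[X ≥ 3] ≤ μ/a = (36/13)/3 = 12/13.
Numerically: ≈ 0.923077.
(Since a = 3 > μ = 2.769231, the bound 12/13 is < 1 and informative.)

P[X ≥ 3] ≤ 12/13 ≈ 0.923077.


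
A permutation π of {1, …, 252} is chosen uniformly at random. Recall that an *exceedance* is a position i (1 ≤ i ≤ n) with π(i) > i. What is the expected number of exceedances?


Write X = Σ_{i=1}^{252} X_i, where X_i = 1_{π(i) > i}.
For each fixed i, π(i) is uniform over {1, …, 252} (marginal of a uniform permutation), so P[π(i) > i] = (n − i)/n. Summing: Σ_{i=1}^{252} (n − i)/n = (0 + 1 + … + 251)/252 = 252(252 − 1)/(2·252) = (252 − 1)/2.
Hence E[X] = Σ_{i=1}^{252} (252 − i)/252 = 251/2 ≈ 125.5000.

E[X] = 251/2 = 125.5000.


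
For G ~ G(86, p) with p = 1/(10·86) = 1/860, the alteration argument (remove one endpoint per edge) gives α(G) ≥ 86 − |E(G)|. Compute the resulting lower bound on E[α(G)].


E[|E(G)|] = C(86, 2)·p = 3655 · (1/860) = 17/4.
E[α(G)] ≥ n − E[|E(G)|] = 86 − 17/4 = 327/4.
Numerically: ≈ 81.75000.
(This is only a lower bound; the true E[α(G)] may be larger.)

E[α(G)] ≥ 327/4 ≈ 81.75000.


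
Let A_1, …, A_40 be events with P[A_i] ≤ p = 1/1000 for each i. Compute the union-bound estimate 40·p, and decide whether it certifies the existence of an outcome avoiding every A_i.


Union bound: P[∪_{i=1}^{40} A_i] ≤ Σ_i P[A_i] ≤ 40·p = 40·(1/1000) = 1/25.
Numerically: 1/25 ≈ 0.04000.
Is 1/25 < 1? YES.
Since P[∪ A_i] ≤ 1/25 < 1, the complement has P[∩ A_i^c] ≥ 1 − 1/25 = 24/25 > 0, so some outcome avoids every A_i.

40·p = 1/25 ≈ 0.04000; existence CERTIFIED by the union bound.


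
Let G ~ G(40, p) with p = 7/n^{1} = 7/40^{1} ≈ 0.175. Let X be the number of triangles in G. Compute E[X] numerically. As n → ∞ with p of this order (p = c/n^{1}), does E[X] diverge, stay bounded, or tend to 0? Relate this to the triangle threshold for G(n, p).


Number of potential triangles: C(40, 3) = 9880.
Each occurs with probability p³ ≈ (0.175)³ ≈ 5.35937e-03.
By linearity: E[X] = C(40, 3)·p³ ≈ 9880 · 5.35937e-03 ≈ 52.951.
Here α = 1, so p = 7/n is exactly at the triangle threshold p ~ 1/n. Asymptotically E[X] → c³/6 = 7³/6 = 343/6 ≈ 57.167, a bounded constant. In this regime the triangle count is asymptotically Poisson(c³/6).

E[X] ≈ 52.951; in regime p = Θ(1/n^{1}) E[X] stays bounded (at the triangle threshold p ~ 1/n).


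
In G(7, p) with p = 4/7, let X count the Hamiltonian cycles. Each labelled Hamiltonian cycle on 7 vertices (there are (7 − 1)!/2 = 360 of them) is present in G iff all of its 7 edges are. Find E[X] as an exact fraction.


K_7 has (7 − 1)!/2 = 360 labelled Hamiltonian cycles.
For each such Hamiltonian cycle H, let X_H = 1 if all 7 edges of H are present in G. Then P[X_H = 1] = p^{7} = (4/7)^{7} = 16384/823543.
By linearity: E[X] = Σ_H E[X_H] = 360 · p^{7} = 360 · 16384/823543 = 5898240/823543.
Numerically: E[X] ≈ 7.16203.

E[X] = 360 · (4/7)^{7} = 5898240/823543 ≈ 7.16203.


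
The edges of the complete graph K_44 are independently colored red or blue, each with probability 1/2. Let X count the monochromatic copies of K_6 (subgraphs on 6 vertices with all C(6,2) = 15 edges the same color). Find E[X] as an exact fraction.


Let X = Σ_S X_S over the C(44, 6) = 7059052 subsets S of size 6, where X_S = 1 if the K_6 on S is monochromatic.
For a fixed S, the K_6 on S has C(6, 2) = 15 edges. P[all 15 edges red] = (1/2)^15, and likewise for blue, so P[monochromatic] = 2·(1/2)^15 = 2^{1 − 15} = 1/16384.
By linearity: E[X] = C(44, 6) · 2^{1 − 15} = 7059052 · 1/16384 = 1764763/4096.
Numerically: E[X] ≈ 430.850.

E[X] = C(44,6)·2^(1−C(6,2)) = 1764763/4096 ≈ 430.850.


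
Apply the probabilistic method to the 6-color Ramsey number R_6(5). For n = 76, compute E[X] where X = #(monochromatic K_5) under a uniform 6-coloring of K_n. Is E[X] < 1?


E[X] = C(76, 5) · 6^{1 − 10} = 18474840 · 6^{−9} = 18474840/10077696.
As a reduced fraction: E[X] = 256595/139968 ≈ 1.833240.
Is E[X] < 1? NO.
Since E[X] ≥ 1, the first-moment bound is inconclusive at n = 76; it does NOT by itself certify R_6(5) > 76.

E[X] = 256595/139968 ≈ 1.833240; E[X] ≥ 1; first-moment method inconclusive here.


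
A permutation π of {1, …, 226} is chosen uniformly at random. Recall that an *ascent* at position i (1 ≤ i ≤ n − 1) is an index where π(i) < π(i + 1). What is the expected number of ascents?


Write X = Σ X_I over i = 1, …, 225, with X_I the indicator of one ascent.
There are 225 indicators.
For each fixed i, the pair (π(i), π(i+1)) is a uniformly random ordered pair of distinct values from {1, …, 226}; by symmetry P[π(i) < π(i+1)] = 1/2.
By linearity: E[X] = 225 · (1/2) = (226 − 1) · (1/2) = 225/2 ≈ 112.5000.

E[X] = 225/2 = 112.5000.


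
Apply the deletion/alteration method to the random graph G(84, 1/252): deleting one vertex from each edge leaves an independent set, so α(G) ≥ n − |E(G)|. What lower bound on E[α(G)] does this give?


E[|E(G)|] = C(84, 2)·p = 3486 · (1/252) = 83/6.
E[α(G)] ≥ n − E[|E(G)|] = 84 − 83/6 = 421/6.
Numerically: ≈ 70.166667.
(This is only a lower bound; the true E[α(G)] may be larger.)

E[α(G)] ≥ 421/6 ≈ 70.166667.


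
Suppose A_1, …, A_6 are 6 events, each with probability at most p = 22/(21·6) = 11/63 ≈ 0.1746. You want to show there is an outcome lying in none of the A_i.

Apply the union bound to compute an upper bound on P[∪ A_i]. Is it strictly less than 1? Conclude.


Union bound: P[∪_{i=1}^{6} A_i] ≤ Σ_i P[A_i] ≤ 6·p = 6·(11/63) = 22/21.
Numerically: 22/21 ≈ 1.0476.
Is 22/21 < 1? NO.
Since the bound 22/21 is ≥ 1, the union bound is uninformative here; it does NOT by itself certify existence.

6·p = 22/21 ≈ 1.0476; existence NOT certified by the union bound.


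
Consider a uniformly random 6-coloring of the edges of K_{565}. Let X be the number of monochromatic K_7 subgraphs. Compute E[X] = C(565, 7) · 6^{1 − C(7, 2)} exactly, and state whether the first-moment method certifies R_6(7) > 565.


E[X] = C(565, 7) · 6^{1 − 21} = 3513212521235560 · 6^{−20} = 3513212521235560/3656158440062976.
As a reduced fraction: E[X] = 439151565154445/457019805007872 ≈ 0.961.
Is E[X] < 1? YES.
Since E[X] < 1, there exists a 6-coloring of K_{565} with no monochromatic K_7; hence R_6(7) > 565.

E[X] = 439151565154445/457019805007872 ≈ 0.961; E[X] < 1, so R_6(7) > 565.


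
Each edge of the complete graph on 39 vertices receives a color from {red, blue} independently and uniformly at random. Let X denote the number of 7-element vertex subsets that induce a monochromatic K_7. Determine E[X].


Let X = Σ_S X_S over the C(39, 7) = 15380937 subsets S of size 7, where X_S = 1 if the K_7 on S is monochromatic.
For a fixed S, the K_7 on S has C(7, 2) = 21 edges. P[all 21 edges red] = (1/2)^21, and likewise for blue, so P[monochromatic] = 2·(1/2)^21 = 2^{1 − 21} = 1/1048576.
By linearity of expectation: E[X] = C(39, 7) · 2^{1 − 21} = 15380937 · 1/1048576 = 15380937/1048576.
Numerically: E[X] ≈ 14.66840.

E[X] = C(39,7)·2^(1−C(7,2)) = 15380937/1048576 ≈ 14.66840.


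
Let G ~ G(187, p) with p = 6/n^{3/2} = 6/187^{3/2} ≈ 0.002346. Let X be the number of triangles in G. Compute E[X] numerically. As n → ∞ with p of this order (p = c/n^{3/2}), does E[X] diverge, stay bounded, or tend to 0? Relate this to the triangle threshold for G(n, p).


Number of potential triangles: C(187, 3) = 1072445.
Each occurs with probability p³ ≈ (0.002346)³ ≈ 1.291714e-08.
By linearity: E[X] = C(187, 3)·p³ ≈ 1072445 · 1.291714e-08 ≈ 0.0139.
Since α = 3/2 > 1, p = c/n^{3/2} = o(1/n) is below the triangle threshold p ~ 1/n. Asymptotically E[X] ~ (c³/6)·n^{3(1−α)} = (6³/6)·n^{-1.5} → 0, so by Markov's inequality G has no triangles w.h.p.

E[X] ≈ 0.0139; in regime p = Θ(1/n^{3/2}) E[X] tends to 0 (below the triangle threshold p ~ 1/n).


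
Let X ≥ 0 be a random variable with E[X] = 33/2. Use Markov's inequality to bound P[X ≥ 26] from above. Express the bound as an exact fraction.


μ = E[X] = 33/2, a = 26.
Markov: P[X ≥ 26] ≤ μ/a = (33/2)/26 = 33/52.
Numerically: ≈ 0.63462.
(Since a = 26 > μ = 16.50000, the bound 33/52 is < 1 and informative.)

P[X ≥ 26] ≤ 33/52 ≈ 0.63462.


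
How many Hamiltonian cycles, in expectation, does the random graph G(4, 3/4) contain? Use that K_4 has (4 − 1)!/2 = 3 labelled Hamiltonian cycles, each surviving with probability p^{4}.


K_4 has (4 − 1)!/2 = 3 labelled Hamiltonian cycles.
For each such Hamiltonian cycle H, let X_H = 1 if all 4 edges of H are present in G. Then P[X_H = 1] = p^{4} = (3/4)^{4} = 81/256.
Summing the indicators: E[X] = Σ_H E[X_H] = 3 · p^{4} = 3 · 81/256 = 243/256.
Numerically: E[X] ≈ 0.949.

E[X] = 3 · (3/4)^{4} = 243/256 ≈ 0.949.


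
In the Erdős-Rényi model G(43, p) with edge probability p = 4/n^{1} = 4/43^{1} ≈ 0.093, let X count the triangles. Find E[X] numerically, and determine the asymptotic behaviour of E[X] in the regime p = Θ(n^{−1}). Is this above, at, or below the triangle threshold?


Number of potential triangles: C(43, 3) = 12341.
Each occurs with probability p³ ≈ (0.093)³ ≈ 8.04961e-04.
By linearity: E[X] = C(43, 3)·p³ ≈ 12341 · 8.04961e-04 ≈ 9.934.
Here α = 1, so p = 4/n is exactly at the triangle threshold p ~ 1/n. Asymptotically E[X] → c³/6 = 4³/6 = 32/3 ≈ 10.667, a bounded constant. In this regime the triangle count is asymptotically Poisson(c³/6).

E[X] ≈ 9.934; in regime p = Θ(1/n^{1}) E[X] stays bounded (at the triangle threshold p ~ 1/n).


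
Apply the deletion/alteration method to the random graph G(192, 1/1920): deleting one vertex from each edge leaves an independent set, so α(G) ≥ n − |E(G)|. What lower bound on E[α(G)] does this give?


E[|E(G)|] = C(192, 2)·p = 18336 · (1/1920) = 191/20.
E[α(G)] ≥ n − E[|E(G)|] = 192 − 191/20 = 3649/20.
Numerically: ≈ 182.4500.
(This is only a lower bound; the true E[α(G)] may be larger.)

E[α(G)] ≥ 3649/20 ≈ 182.4500.


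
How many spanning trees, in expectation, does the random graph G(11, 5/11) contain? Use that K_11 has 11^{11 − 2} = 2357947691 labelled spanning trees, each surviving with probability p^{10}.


K_11 has 11^{11 − 2} = 2357947691 labelled spanning trees.
For each such spanning tree H, let X_H = 1 if all 10 edges of H are present in G. Then P[X_H = 1] = p^{10} = (5/11)^{10} = 9765625/25937424601.
By linearity: E[X] = Σ_H E[X_H] = 2357947691 · p^{10} = 2357947691 · 9765625/25937424601 = 9765625/11.
Numerically: E[X] ≈ 8.8778e+05.

E[X] = 2357947691 · (5/11)^{10} = 9765625/11 ≈ 8.8778e+05.


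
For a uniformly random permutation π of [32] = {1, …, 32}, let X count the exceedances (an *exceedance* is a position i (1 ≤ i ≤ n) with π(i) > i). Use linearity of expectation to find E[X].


Write X = Σ_{i=1}^{32} X_i, where X_i = 1_{π(i) > i}.
For each fixed i, π(i) is uniform over {1, …, 32} (marginal of a uniform permutation), so P[π(i) > i] = (n − i)/n. Summing: Σ_{i=1}^{32} (n − i)/n = (0 + 1 + … + 31)/32 = 32(32 − 1)/(2·32) = (32 − 1)/2.
Hence E[X] = Σ_{i=1}^{32} (32 − i)/32 = 31/2 ≈ 15.50000.

E[X] = 31/2 = 15.50000.


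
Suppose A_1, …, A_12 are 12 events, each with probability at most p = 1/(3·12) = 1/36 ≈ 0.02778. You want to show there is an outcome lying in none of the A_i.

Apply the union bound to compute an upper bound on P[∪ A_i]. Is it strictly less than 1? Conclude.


Union bound: P[∪_{i=1}^{12} A_i] ≤ Σ_i P[A_i] ≤ 12·p = 12·(1/36) = 1/3.
Numerically: 1/3 ≈ 0.33333.
Is 1/3 < 1? YES.
Since P[∪ A_i] ≤ 1/3 < 1, the complement has P[∩ A_i^c] ≥ 1 − 1/3 = 2/3 > 0, so some outcome avoids every A_i.

12·p = 1/3 ≈ 0.33333; existence CERTIFIED by the union bound.


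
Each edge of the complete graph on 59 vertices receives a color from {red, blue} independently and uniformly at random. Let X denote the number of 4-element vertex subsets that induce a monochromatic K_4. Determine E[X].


Let X = Σ_S X_S over the C(59, 4) = 455126 subsets S of size 4, where X_S = 1 if the K_4 on S is monochromatic.
For a fixed S, the K_4 on S has C(4, 2) = 6 edges. P[all 6 edges red] = (1/2)^6, and likewise for blue, so P[monochromatic] = 2·(1/2)^6 = 2^{1 − 6} = 1/32.
Summing: E[X] = C(59, 4) · 2^{1 − 6} = 455126 · 1/32 = 227563/16.
Numerically: E[X] ≈ 14222.688.

E[X] = C(59,4)·2^(1−C(4,2)) = 227563/16 ≈ 14222.688.


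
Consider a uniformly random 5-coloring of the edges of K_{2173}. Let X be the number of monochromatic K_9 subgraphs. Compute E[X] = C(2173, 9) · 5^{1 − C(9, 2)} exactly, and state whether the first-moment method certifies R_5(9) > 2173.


E[X] = C(2173, 9) · 5^{1 − 36} = 2927993888115921319674265 · 5^{−35} = 2927993888115921319674265/2910383045673370361328125.
As a reduced fraction: E[X] = 585598777623184263934853/582076609134674072265625 ≈ 1.0061.
Is E[X] < 1? NO.
Since E[X] ≥ 1, the first-moment bound is inconclusive at n = 2173; it does NOT by itself certify R_5(9) > 2173.

E[X] = 585598777623184263934853/582076609134674072265625 ≈ 1.0061; E[X] ≥ 1; first-moment method inconclusive here.


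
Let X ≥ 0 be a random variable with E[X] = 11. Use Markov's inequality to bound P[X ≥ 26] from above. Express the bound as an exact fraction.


μ = E[X] = 11, a = 26.
Markov: P[X ≥ 26] ≤ μ/a = (11)/26 = 11/26.
Numerically: ≈ 0.4231.
(Since a = 26 > μ = 11.0000, the bound 11/26 is < 1 and informative.)

P[X ≥ 26] ≤ 11/26 ≈ 0.4231.


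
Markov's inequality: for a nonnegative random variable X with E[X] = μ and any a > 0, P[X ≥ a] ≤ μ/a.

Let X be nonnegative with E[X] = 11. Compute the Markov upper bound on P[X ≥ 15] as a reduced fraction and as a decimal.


μ = E[X] = 11, a = 15.
Markov: P[X ≥ 15] ≤ μ/a = (11)/15 = 11/15.
Numerically: ≈ 0.733333.
(Since a = 15 > μ = 11.000000, the bound 11/15 is < 1 and informative.)

P[X ≥ 15] ≤ 11/15 ≈ 0.733333.


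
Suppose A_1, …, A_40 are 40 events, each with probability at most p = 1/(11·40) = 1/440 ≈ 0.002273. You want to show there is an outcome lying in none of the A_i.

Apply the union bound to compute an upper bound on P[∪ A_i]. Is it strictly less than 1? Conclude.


Union bound: P[∪_{i=1}^{40} A_i] ≤ Σ_i P[A_i] ≤ 40·p = 40·(1/440) = 1/11.
Numerically: 1/11 ≈ 0.090909.
Is 1/11 < 1? YES.
Since P[∪ A_i] ≤ 1/11 < 1, the complement has P[∩ A_i^c] ≥ 1 − 1/11 = 10/11 > 0, so some outcome avoids every A_i.

40·p = 1/11 ≈ 0.090909; existence CERTIFIED by the union bound.


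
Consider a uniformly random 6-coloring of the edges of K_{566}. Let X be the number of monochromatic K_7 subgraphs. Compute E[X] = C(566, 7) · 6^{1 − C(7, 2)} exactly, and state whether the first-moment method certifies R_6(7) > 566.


E[X] = C(566, 7) · 6^{1 − 21} = 3557206237959440 · 6^{−20} = 3557206237959440/3656158440062976.
As a reduced fraction: E[X] = 222325389872465/228509902503936 ≈ 0.97294.
Is E[X] < 1? YES.
Since E[X] < 1, there exists a 6-coloring of K_{566} with no monochromatic K_7; hence R_6(7) > 566.

E[X] = 222325389872465/228509902503936 ≈ 0.97294; E[X] < 1, so R_6(7) > 566.


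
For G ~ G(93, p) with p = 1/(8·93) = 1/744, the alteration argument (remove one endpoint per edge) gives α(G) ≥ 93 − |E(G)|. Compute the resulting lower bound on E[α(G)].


E[|E(G)|] = C(93, 2)·p = 4278 · (1/744) = 23/4.
E[α(G)] ≥ n − E[|E(G)|] = 93 − 23/4 = 349/4.
Numerically: ≈ 87.250000.
(This is only a lower bound; the true E[α(G)] may be larger.)

E[α(G)] ≥ 349/4 ≈ 87.250000.


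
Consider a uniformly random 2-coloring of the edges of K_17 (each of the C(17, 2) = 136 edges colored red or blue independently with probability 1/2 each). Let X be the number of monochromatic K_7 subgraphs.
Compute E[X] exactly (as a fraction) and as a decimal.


Let X = Σ_S X_S over the C(17, 7) = 19448 subsets S of size 7, where X_S = 1 if the K_7 on S is monochromatic.
For a fixed S, the K_7 on S has C(7, 2) = 21 edges. P[all 21 edges red] = (1/2)^21, and likewise for blue, so P[monochromatic] = 2·(1/2)^21 = 2^{1 − 21} = 1/1048576.
By linearity of expectation: E[X] = C(17, 7) · 2^{1 − 21} = 19448 · 1/1048576 = 2431/131072.
Numerically: E[X] ≈ 0.019.

E[X] = C(17,7)·2^(1−C(7,2)) = 2431/131072 ≈ 0.019.


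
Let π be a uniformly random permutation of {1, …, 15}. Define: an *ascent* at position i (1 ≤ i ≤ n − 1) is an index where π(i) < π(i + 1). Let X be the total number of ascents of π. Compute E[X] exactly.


Write X = Σ X_I over i = 1, …, 14, with X_I the indicator of one ascent.
There are 14 indicators.
For each fixed i, the pair (π(i), π(i+1)) is a uniformly random ordered pair of distinct values from {1, …, 15}; by symmetry P[π(i) < π(i+1)] = 1/2.
By linearity: E[X] = 14 · (1/2) = (15 − 1) · (1/2) = 7 ≈ 7.00000.

E[X] = 7 = 7.00000.


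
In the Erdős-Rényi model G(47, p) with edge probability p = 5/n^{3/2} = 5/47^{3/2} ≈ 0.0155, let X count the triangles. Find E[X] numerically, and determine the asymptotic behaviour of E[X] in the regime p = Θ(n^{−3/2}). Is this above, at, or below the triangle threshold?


Number of potential triangles: C(47, 3) = 16215.
Each occurs with probability p³ ≈ (0.0155)³ ≈ 3.73654e-06.
By linearity: E[X] = C(47, 3)·p³ ≈ 16215 · 3.73654e-06 ≈ 0.061.
Since α = 3/2 > 1, p = c/n^{3/2} = o(1/n) is below the triangle threshold p ~ 1/n. Asymptotically E[X] ~ (c³/6)·n^{3(1−α)} = (5³/6)·n^{-1.5} → 0, so by Markov's inequality G has no triangles w.h.p.

E[X] ≈ 0.061; in regime p = Θ(1/n^{3/2}) E[X] tends to 0 (below the triangle threshold p ~ 1/n).


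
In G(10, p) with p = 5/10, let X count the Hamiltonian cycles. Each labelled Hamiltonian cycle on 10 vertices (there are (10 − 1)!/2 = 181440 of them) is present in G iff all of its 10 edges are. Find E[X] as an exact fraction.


K_10 has (10 − 1)!/2 = 181440 labelled Hamiltonian cycles.
For each such Hamiltonian cycle H, let X_H = 1 if all 10 edges of H are present in G. Then P[X_H = 1] = p^{10} = (1/2)^{10} = 1/1024.
Summing the indicators: E[X] = Σ_H E[X_H] = 181440 · p^{10} = 181440 · 1/1024 = 2835/16.
Numerically: E[X] ≈ 177.19.

E[X] = 181440 · (1/2)^{10} = 2835/16 ≈ 177.19.


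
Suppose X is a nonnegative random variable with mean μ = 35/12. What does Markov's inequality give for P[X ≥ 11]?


μ = E[X] = 35/12, a = 11.
Markov: P[X ≥ 11] ≤ μ/a = (35/12)/11 = 35/132.
Numerically: ≈ 0.2652.
(Since a = 11 > μ = 2.9167, the bound 35/132 is < 1 and informative.)

P[X ≥ 11] ≤ 35/132 ≈ 0.2652.


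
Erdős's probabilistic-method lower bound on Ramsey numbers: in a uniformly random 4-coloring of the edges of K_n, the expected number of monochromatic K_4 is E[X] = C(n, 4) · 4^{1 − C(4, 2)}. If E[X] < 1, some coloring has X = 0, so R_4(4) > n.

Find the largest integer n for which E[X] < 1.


We need C(n, 4) · 4^{1 − 6} < 1, i.e. C(n, 4) < 4^{6 − 1} = 1024.
Check values of n near the boundary:
  n = 9: C(9, 4) = 126; 126 < 1024? YES
  n = 10: C(10, 4) = 210; 210 < 1024? YES
  n = 11: C(11, 4) = 330; 330 < 1024? YES
  n = 12: C(12, 4) = 495; 495 < 1024? YES
  n = 13: C(13, 4) = 715; 715 < 1024? YES
  n = 14: C(14, 4) = 1001; 1001 < 1024? YES
  n = 15: C(15, 4) = 1365; 1365 < 1024? NO
  n = 16: C(16, 4) = 1820; 1820 < 1024? NO
The largest n with C(n, 4) < 1024 is n = 14 (where E[X] = 1001/1024 ≈ 0.97754). Hence R_4(4) > 14, i.e. R_4(4) ≥ 15.

Largest n = 14; hence R_4(4) > 14.


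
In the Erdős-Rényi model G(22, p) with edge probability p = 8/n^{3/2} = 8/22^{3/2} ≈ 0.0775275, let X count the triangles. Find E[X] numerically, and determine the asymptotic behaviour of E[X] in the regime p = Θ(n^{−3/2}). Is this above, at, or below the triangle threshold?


Number of potential triangles: C(22, 3) = 1540.
Each occurs with probability p³ ≈ (0.0775275)³ ≈ 4.65980665e-04.
By linearity: E[X] = C(22, 3)·p³ ≈ 1540 · 4.65980665e-04 ≈ 0.717610.
Since α = 3/2 > 1, p = c/n^{3/2} = o(1/n) is below the triangle threshold p ~ 1/n. Asymptotically E[X] ~ (c³/6)·n^{3(1−α)} = (8³/6)·n^{-1.5} → 0, so by Markov's inequality G has no triangles w.h.p.

E[X] ≈ 0.717610; in regime p = Θ(1/n^{3/2}) E[X] tends to 0 (below the triangle threshold p ~ 1/n).


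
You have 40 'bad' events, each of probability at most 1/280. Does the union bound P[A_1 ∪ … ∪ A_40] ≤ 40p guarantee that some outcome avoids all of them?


Union bound: P[∪_{i=1}^{40} A_i] ≤ Σ_i P[A_i] ≤ 40·p = 40·(1/280) = 1/7.
Numerically: 1/7 ≈ 0.142857.
Is 1/7 < 1? YES.
Since P[∪ A_i] ≤ 1/7 < 1, the complement has P[∩ A_i^c] ≥ 1 − 1/7 = 6/7 > 0, so some outcome avoids every A_i.

40·p = 1/7 ≈ 0.142857; existence CERTIFIED by the union bound.


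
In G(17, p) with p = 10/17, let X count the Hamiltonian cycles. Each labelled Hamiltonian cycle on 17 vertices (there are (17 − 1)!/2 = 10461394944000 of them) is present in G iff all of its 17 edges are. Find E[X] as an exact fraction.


K_17 has (17 − 1)!/2 = 10461394944000 labelled Hamiltonian cycles.
For each such Hamiltonian cycle H, let X_H = 1 if all 17 edges of H are present in G. Then P[X_H = 1] = p^{17} = (10/17)^{17} = 100000000000000000/827240261886336764177.
By linearity of expectation: E[X] = Σ_H E[X_H] = 10461394944000 · p^{17} = 10461394944000 · 100000000000000000/827240261886336764177 = 1046139494400000000000000000000/827240261886336764177.
Numerically: E[X] ≈ 1.26461e+09.

E[X] = 10461394944000 · (10/17)^{17} = 1046139494400000000000000000000/827240261886336764177 ≈ 1.26461e+09.


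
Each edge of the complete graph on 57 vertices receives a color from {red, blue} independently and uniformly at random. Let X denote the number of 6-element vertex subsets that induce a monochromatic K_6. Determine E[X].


Let X = Σ_S X_S over the C(57, 6) = 36288252 subsets S of size 6, where X_S = 1 if the K_6 on S is monochromatic.
For a fixed S, the K_6 on S has C(6, 2) = 15 edges. P[all 15 edges red] = (1/2)^15, and likewise for blue, so P[monochromatic] = 2·(1/2)^15 = 2^{1 − 15} = 1/16384.
By linearity of expectation: E[X] = C(57, 6) · 2^{1 − 15} = 36288252 · 1/16384 = 9072063/4096.
Numerically: E[X] ≈ 2214.859.

E[X] = C(57,6)·2^(1−C(6,2)) = 9072063/4096 ≈ 2214.859.


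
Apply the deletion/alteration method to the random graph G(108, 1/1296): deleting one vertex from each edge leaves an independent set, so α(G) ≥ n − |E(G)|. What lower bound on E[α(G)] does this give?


E[|E(G)|] = C(108, 2)·p = 5778 · (1/1296) = 107/24.
E[α(G)] ≥ n − E[|E(G)|] = 108 − 107/24 = 2485/24.
Numerically: ≈ 103.5417.
(This is only a lower bound; the true E[α(G)] may be larger.)

E[α(G)] ≥ 2485/24 ≈ 103.5417.


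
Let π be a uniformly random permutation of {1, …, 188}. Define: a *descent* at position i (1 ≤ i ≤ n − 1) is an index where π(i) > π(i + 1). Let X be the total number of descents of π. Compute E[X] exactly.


Write X = Σ X_I over i = 1, …, 187, with X_I the indicator of one descent.
There are 187 indicators.
For each fixed i, the pair (π(i), π(i+1)) is a uniformly random ordered pair of distinct values from {1, …, 188}; by symmetry P[π(i) > π(i+1)] = 1/2.
By linearity: E[X] = 187 · (1/2) = (188 − 1) · (1/2) = 187/2 ≈ 93.5000.

E[X] = 187/2 = 93.5000.


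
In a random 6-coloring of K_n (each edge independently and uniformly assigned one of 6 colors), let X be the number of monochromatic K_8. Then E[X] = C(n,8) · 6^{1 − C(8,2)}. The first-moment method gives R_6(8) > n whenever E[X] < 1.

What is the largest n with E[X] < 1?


We need C(n, 8) · 6^{1 − 28} < 1, i.e. C(n, 8) < 6^{28 − 1} = 1023490369077469249536.
Check values of n near the boundary:
  n = 1590: C(1590, 8) = 995397314198933813310; 995397314198933813310 < 1023490369077469249536? YES
  n = 1591: C(1591, 8) = 1000427749141189953870; 1000427749141189953870 < 1023490369077469249536? YES
  n = 1592: C(1592, 8) = 1005480414540892933435; 1005480414540892933435 < 1023490369077469249536? YES
  n = 1593: C(1593, 8) = 1010555394551193970323; 1010555394551193970323 < 1023490369077469249536? YES
  n = 1594: C(1594, 8) = 1015652773590544255167; 1015652773590544255167 < 1023490369077469249536? YES
  n = 1595: C(1595, 8) = 1020772636343363633895; 1020772636343363633895 < 1023490369077469249536? YES
  n = 1596: C(1596, 8) = 1025915067760710553965; 1025915067760710553965 < 1023490369077469249536? NO
  n = 1597: C(1597, 8) = 1031080153060953275445; 1031080153060953275445 < 1023490369077469249536? NO
The largest n with C(n, 8) < 1023490369077469249536 is n = 1595 (where E[X] = 113419181815929292655/113721152119718805504 ≈ 0.99734). Hence R_6(8) > 1595, i.e. R_6(8) ≥ 1596.

Largest n = 1595; hence R_6(8) > 1595.


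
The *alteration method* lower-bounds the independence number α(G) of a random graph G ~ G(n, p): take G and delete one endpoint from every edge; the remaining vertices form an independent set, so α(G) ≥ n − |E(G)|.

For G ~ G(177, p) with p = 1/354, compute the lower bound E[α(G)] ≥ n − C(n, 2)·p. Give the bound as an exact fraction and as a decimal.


E[|E(G)|] = C(177, 2)·p = 15576 · (1/354) = 44.
E[α(G)] ≥ n − E[|E(G)|] = 177 − 44 = 133.
Numerically: ≈ 133.0000.
(This is only a lower bound; the true E[α(G)] may be larger.)

E[α(G)] ≥ 133 ≈ 133.0000.


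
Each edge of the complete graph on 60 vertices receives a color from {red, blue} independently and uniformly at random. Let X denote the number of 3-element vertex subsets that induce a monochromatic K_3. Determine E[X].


Let X = Σ_S X_S over the C(60, 3) = 34220 subsets S of size 3, where X_S = 1 if the K_3 on S is monochromatic.
For a fixed S, the K_3 on S has C(3, 2) = 3 edges. P[all 3 edges red] = (1/2)^3, and likewise for blue, so P[monochromatic] = 2·(1/2)^3 = 2^{1 − 3} = 1/4.
By linearity of expectation: E[X] = C(60, 3) · 2^{1 − 3} = 34220 · 1/4 = 8555.
Numerically: E[X] ≈ 8555.000.

E[X] = C(60,3)·2^(1−C(3,2)) = 8555 ≈ 8555.000.


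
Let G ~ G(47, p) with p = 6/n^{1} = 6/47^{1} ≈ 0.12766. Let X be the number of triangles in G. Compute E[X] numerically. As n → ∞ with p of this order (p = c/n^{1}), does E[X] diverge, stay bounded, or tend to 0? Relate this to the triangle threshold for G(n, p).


Number of potential triangles: C(47, 3) = 16215.
Each occurs with probability p³ ≈ (0.12766)³ ≈ 2.08046387e-03.
By linearity: E[X] = C(47, 3)·p³ ≈ 16215 · 2.08046387e-03 ≈ 33.734722.
Here α = 1, so p = 6/n is exactly at the triangle threshold p ~ 1/n. Asymptotically E[X] → c³/6 = 6³/6 = 36 ≈ 36.000000, a bounded constant. In this regime the triangle count is asymptotically Poisson(c³/6).

E[X] ≈ 33.734722; in regime p = Θ(1/n^{1}) E[X] stays bounded (at the triangle threshold p ~ 1/n).


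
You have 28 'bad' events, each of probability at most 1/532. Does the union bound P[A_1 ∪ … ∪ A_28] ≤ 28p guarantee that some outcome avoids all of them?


Union bound: P[∪_{i=1}^{28} A_i] ≤ Σ_i P[A_i] ≤ 28·p = 28·(1/532) = 1/19.
Numerically: 1/19 ≈ 0.05263.
Is 1/19 < 1? YES.
Since P[∪ A_i] ≤ 1/19 < 1, the complement has P[∩ A_i^c] ≥ 1 − 1/19 = 18/19 > 0, so some outcome avoids every A_i.

28·p = 1/19 ≈ 0.05263; existence CERTIFIED by the union bound.
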